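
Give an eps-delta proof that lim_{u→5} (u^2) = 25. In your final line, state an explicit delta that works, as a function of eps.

delta = min(1, eps/11)

Let eps > 0 be given. We seek delta > 0 with 0 < |u − 5| < delta ⇒ |u^2 − 25| < eps.
Factor: u^2 − 25 = (u − 5)(u + 5), so |u^2 − 25| = |u − 5|·|u + 5|.
Restrict delta ≤ 1. Then |u − 5| < 1 gives |u| < 6, so by the triangle inequality |u + 5| ≤ 6 + 5 = 11.
Hence |u^2 − 25| ≤ 11|u − 5|, which is < eps once |u − 5| < eps/11.
Take delta = min(1, eps/11). If 0 < |u − 5| < delta then both bounds hold and |u^2 − 25| ≤ 11|u − 5| < 11·(eps/11) = eps.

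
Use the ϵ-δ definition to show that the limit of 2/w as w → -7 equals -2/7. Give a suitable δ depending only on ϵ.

Let ϵ > 0. We seek δ > 0 such that 0 < |w + 7| < δ implies |2/w + 2/7| < ϵ.
|2/w + 2/7| = 2·|-7 − w|/(7·|w|) = 2|w + 7|/(7|w|).
Restrict δ ≤ 7/2. Then |w + 7| < 7/2 gives |w| > 7/2, so 7|w| > 49/2.
Then |2/w + 2/7| < 2|w + 7|/(49/2), which is < ϵ when |w + 7| < (49/4)ϵ.
Take δ = min(7/2, (49/4)ϵ). Then 0 < |w + 7| < δ gives both |w + 7| < 7/2 and |w + 7| < (49/4)ϵ, so |2/w + 2/7| < ϵ.

δ = min(7/2, (49/4)ϵ)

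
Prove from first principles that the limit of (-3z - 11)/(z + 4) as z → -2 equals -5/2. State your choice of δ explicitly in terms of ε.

δ = min(1, 2ε)

Suppose ε > 0. We want δ > 0 with 0 < |z + 2| < δ ⇒ |(-3z - 11)/(z + 4) + 5/2| < ε.
Combining over a common denominator, (-3z - 11)/(z + 4) + 5/2 = [(-3z - 11)·2 − (-5)·(z + 4)] / [2·(z + 4)] = -1(z + 2) / (2(z + 4)).
So |(-3z - 11)/(z + 4) + 5/2| = |z + 2| / (2·|z + 4|).
Restrict δ ≤ 1. Then |z + 2| < 1 gives |z + 4| = |(z + 2) + 2| ≥ 2 − 1 = 1.
Hence |(-3z - 11)/(z + 4) + 5/2| < |z + 2|/(2·1) = (1/2)|z + 2|, which is < ε once |z + 2| < 2ε.
Take δ = min(1, 2ε). Then 0 < |z + 2| < δ forces both bounds, so |(-3z - 11)/(z + 4) + 5/2| < ε.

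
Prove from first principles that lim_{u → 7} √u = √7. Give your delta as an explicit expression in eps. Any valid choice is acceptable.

delta = min(7, √7·eps)

Fix eps > 0. We want delta > 0 such that 0 < |u − 7| < delta implies |√u − √7| < eps.
Rationalise: √u − √7 = (u − 7)/(√u + √7), so |√u − √7| = |u − 7|/(√u + √7).
Restrict delta ≤ 7 so that |u − 7| < 7 forces u > 0, and then √u + √7 > √7.
Hence |√u − √7| < |u − 7|/√7, which is < eps once |u − 7| < √7·eps.
Take delta = min(7, √7·eps). If 0 < |u − 7| < delta then u > 0 and |√u − √7| < |u − 7|/√7 < eps.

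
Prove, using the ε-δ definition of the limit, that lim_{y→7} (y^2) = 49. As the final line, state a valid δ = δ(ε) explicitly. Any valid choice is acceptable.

Suppose ε > 0. We seek δ > 0 with 0 < |y − 7| < δ ⇒ |y^2 − 49| < ε.
Factor: y^2 − 49 = (y − 7)(y + 7), so |y^2 − 49| = |y − 7|·|y + 7|.
Impose δ ≤ 1 so that |y| < 8; then |y + 7| ≤ 15.
Hence |y^2 − 49| ≤ 15|y − 7|, which is < ε once |y − 7| < ε/15.
Take δ = min(1, ε/15). If 0 < |y − 7| < δ then both bounds hold and |y^2 − 49| ≤ 15|y − 7| < 15·(ε/15) = ε.

δ = min(1, ε/15)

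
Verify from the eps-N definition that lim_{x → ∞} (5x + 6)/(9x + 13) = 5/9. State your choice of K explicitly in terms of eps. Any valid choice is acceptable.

K = (11/81)/eps

Fix eps > 0. We seek K > 0 such that x > K implies |(5x + 6)/(9x + 13) − (5/9)| < eps.
(5x + 6)/(9x + 13) − (5/9) = (9(5x + 6) − 5(9x + 13)) / (9(9x + 13)) = -11/(9(9x + 13)).
For x > 0 we have 9x + 13 > 9x, so |(5x + 6)/(9x + 13) − (5/9)| = 11/(9(9x + 13)) < 11/(9·9x) = (11/81)/x.
Thus |(5x + 6)/(9x + 13) − (5/9)| < eps whenever x > (11/81)/eps.
Take K = (11/81)/eps. If x > K then |(5x + 6)/(9x + 13) − (5/9)| < (11/81)/x < eps.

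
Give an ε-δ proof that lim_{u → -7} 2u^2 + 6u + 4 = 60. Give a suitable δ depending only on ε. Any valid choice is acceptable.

δ = min(1, ε/24)

Let ε > 0. We want δ > 0 such that 0 < |u + 7| < δ implies |(2u^2 + 6u + 4) − 60| < ε.
(2u^2 + 6u + 4) − 60 = 2u^2 + 6u - 56 = (u + 7)(2u - 8).
So |(2u^2 + 6u + 4) − 60| = |u + 7|·|2u - 8|.
Require δ ≤ 1. Then |u + 7| < 1 gives |u| < 8, and by the triangle inequality |2u - 8| ≤ 2·8 + 8 = 24.
Hence |(2u^2 + 6u + 4) − 60| ≤ 24|u + 7| < ε provided |u + 7| < ε/24.
Take δ = min(1, ε/24). Then 0 < |u + 7| < δ gives both |u + 7| < 1 and |u + 7| < ε/24, so |(2u^2 + 6u + 4) − 60| < ε.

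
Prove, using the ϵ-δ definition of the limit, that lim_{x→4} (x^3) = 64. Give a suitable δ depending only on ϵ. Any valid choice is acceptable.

δ = min(1, ϵ/61)

Let ϵ > 0 be given. We seek δ > 0 with 0 < |x − 4| < δ ⇒ |x^3 − 64| < ϵ.
Factor: x^3 − 64 = (x − 4)(x^2 + 4x + 16), so |x^3 − 64| = |x − 4|·|x^2 + 4x + 16|.
Restrict δ ≤ 1. Then |x − 4| < 1 gives |x| < 5, so by the triangle inequality |x^2 + 4x + 16| ≤ 5^2 + 4·5 + 16 = 61.
Hence |x^3 − 64| ≤ 61|x − 4|, which is < ϵ once |x − 4| < ϵ/61.
Take δ = min(1, ϵ/61). If 0 < |x − 4| < δ then both bounds hold and |x^3 − 64| ≤ 61|x − 4| < 61·(ϵ/61) = ϵ.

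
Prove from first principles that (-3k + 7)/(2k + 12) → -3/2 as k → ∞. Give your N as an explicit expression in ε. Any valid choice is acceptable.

N = (25/2)/ε

Suppose ε > 0. For k ≥ 1, |(-3k + 7)/(2k + 12) + 3/2| = |50|/(2(2k + 12)) = 50/(2(2k + 12)).
Since 2k + 12 ≥ 2k for k ≥ 1, this is ≤ 50/(2·2k) = (25/2)/k.
So |(-3k + 7)/(2k + 12) + 3/2| < ε whenever k > (25/2)/ε.
Take N = (25/2)/ε. If k > N then |(-3k + 7)/(2k + 12) + 3/2| ≤ (25/2)/k < ε.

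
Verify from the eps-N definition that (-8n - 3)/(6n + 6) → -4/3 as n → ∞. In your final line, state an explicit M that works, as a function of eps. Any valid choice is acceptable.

M = (5/6)/eps

Let eps > 0 be given. For n ≥ 1, |(-8n - 3)/(6n + 6) + 4/3| = |30|/(6(6n + 6)) = 30/(6(6n + 6)).
Since 6n + 6 ≥ 6n for n ≥ 1, this is ≤ 30/(6·6n) = (5/6)/n.
So |(-8n - 3)/(6n + 6) + 4/3| < eps whenever n > (5/6)/eps.
Take M = (5/6)/eps. If n > M then |(-8n - 3)/(6n + 6) + 4/3| ≤ (5/6)/n < eps.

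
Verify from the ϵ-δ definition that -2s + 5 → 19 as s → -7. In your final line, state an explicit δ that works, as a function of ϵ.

δ = ϵ/2

Let ϵ > 0. We need δ > 0 so that 0 < |s + 7| < δ implies |(-2s + 5) − 19| < ϵ.
|(-2s + 5) − 19| = |-2s - 14| = 2|s + 7|.
Thus it suffices that |s + 7| < ϵ/2.
Choosing δ = ϵ/2 gives |(-2s + 5) − 19| = 2|s + 7| < ϵ whenever |s + 7| < δ.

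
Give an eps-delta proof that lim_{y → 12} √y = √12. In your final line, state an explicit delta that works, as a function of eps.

Let eps > 0. We want delta > 0 such that 0 < |y − 12| < delta implies |√y − √12| < eps.
Rationalise: √y − √12 = (y − 12)/(√y + √12), so |√y − √12| = |y − 12|/(√y + √12).
Restrict delta ≤ 12 so that |y − 12| < 12 forces y > 0, and then √y + √12 > √12.
Hence |√y − √12| < |y − 12|/√12, which is < eps once |y − 12| < √12·eps.
Take delta = min(12, √12·eps). If 0 < |y − 12| < delta then y > 0 and |√y − √12| < |y − 12|/√12 < eps.

delta = min(12, √12·eps)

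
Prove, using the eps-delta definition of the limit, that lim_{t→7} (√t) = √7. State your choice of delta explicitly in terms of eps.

Let eps > 0 be given. We want delta > 0 such that 0 < |t − 7| < delta implies |√t − √7| < eps.
Rationalise: √t − √7 = (t − 7)/(√t + √7), so |√t − √7| = |t − 7|/(√t + √7).
Restrict delta ≤ 7 so that |t − 7| < 7 forces t > 0, and then √t + √7 > √7.
Hence |√t − √7| < |t − 7|/√7, which is < eps once |t − 7| < √7·eps.
Take delta = min(7, √7·eps). If 0 < |t − 7| < delta then t > 0 and |√t − √7| < |t − 7|/√7 < eps.

delta = min(7, √7·eps)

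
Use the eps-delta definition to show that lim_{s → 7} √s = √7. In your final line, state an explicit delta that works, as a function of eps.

Suppose eps > 0. We want delta > 0 such that 0 < |s − 7| < delta implies |√s − √7| < eps.
Rationalise: √s − √7 = (s − 7)/(√s + √7), so |√s − √7| = |s − 7|/(√s + √7).
Restrict delta ≤ 7 so that |s − 7| < 7 forces s > 0, and then √s + √7 > √7.
Hence |√s − √7| < |s − 7|/√7, which is < eps once |s − 7| < √7·eps.
Take delta = min(7, √7·eps). If 0 < |s − 7| < delta then s > 0 and |√s − √7| < |s − 7|/√7 < eps.

delta = min(7, √7·eps)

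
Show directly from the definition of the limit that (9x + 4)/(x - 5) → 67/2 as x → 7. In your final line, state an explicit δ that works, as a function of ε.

δ = min(1, (2/49)ε)

Fix ε > 0. We want δ > 0 with 0 < |x − 7| < δ ⇒ |(9x + 4)/(x - 5) − (67/2)| < ε.
Combining over a common denominator, (9x + 4)/(x - 5) − (67/2) = [(9x + 4)·2 − 67·(x - 5)] / [2·(x - 5)] = -49(x − 7) / (2(x - 5)).
So |(9x + 4)/(x - 5) − (67/2)| = 49|x − 7| / (2·|x − 5|).
Require δ ≤ 1, so |x − 5| ≥ |2| − |x − 7| > 2 − 1 = 1.
Hence |(9x + 4)/(x - 5) − (67/2)| < 49|x − 7|/(2·1) = (49/2)|x − 7|, which is < ε once |x − 7| < (2/49)ε.
Take δ = min(1, (2/49)ε). Then 0 < |x − 7| < δ forces both bounds, so |(9x + 4)/(x - 5) − (67/2)| < ε.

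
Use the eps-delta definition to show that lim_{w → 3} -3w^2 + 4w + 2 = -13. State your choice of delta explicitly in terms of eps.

Let eps > 0. We want delta > 0 such that 0 < |w − 3| < delta implies |(-3w^2 + 4w + 2) + 13| < eps.
(-3w^2 + 4w + 2) + 13 = -3w^2 + 4w + 15 = (w − 3)(-3w - 5).
So |(-3w^2 + 4w + 2) + 13| = |w − 3|·|-3w - 5|.
Assume first that |w − 3| < 2, so |w| < 5. Then |-3w - 5| ≤ 3·5 + 5 = 20.
Hence |(-3w^2 + 4w + 2) + 13| ≤ 20|w − 3| < eps provided |w − 3| < eps/20.
Take delta = min(2, eps/20). Then 0 < |w − 3| < delta gives both |w − 3| < 2 and |w − 3| < eps/20, so |(-3w^2 + 4w + 2) + 13| < eps.

delta = min(2, eps/20)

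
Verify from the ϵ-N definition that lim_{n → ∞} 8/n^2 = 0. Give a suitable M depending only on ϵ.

M = (8/ϵ)^{1/2}

Let ϵ > 0. For n ≥ 1, |8/n^2 − 0| = 8/n^2.
8/n^2 < ϵ ⇔ n^2 > 8/ϵ ⇔ n > (8/ϵ)^{1/2}.
Take M = (8/ϵ)^{1/2}. Then n > M implies 8/n^2 < ϵ.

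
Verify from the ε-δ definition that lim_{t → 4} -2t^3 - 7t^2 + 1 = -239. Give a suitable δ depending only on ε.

Let ε > 0 be given. We want δ > 0 such that 0 < |t − 4| < δ implies |(-2t^3 - 7t^2 + 1) + 239| < ε.
(-2t^3 - 7t^2 + 1) + 239 = -2t^3 - 7t^2 + 240 = (t − 4)(-2t^2 - 15t - 60).
So |(-2t^3 - 7t^2 + 1) + 239| = |t − 4|·|-2t^2 - 15t - 60|.
Assume first that |t − 4| < 1, so |t| < 5. Then |-2t^2 - 15t - 60| ≤ 2·5^2 + 15·5 + 60 = 185.
Hence |(-2t^3 - 7t^2 + 1) + 239| ≤ 185|t − 4| < ε provided |t − 4| < ε/185.
Choosing δ = min(1, ε/185) ensures both conditions, hence |(-2t^3 - 7t^2 + 1) + 239| < ε.

δ = min(1, ε/185)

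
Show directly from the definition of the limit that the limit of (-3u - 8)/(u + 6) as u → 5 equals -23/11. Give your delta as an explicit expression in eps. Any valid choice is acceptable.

Let eps > 0 be given. We want delta > 0 with 0 < |u − 5| < delta ⇒ |(-3u - 8)/(u + 6) + 23/11| < eps.
Combining over a common denominator, (-3u - 8)/(u + 6) + 23/11 = [(-3u - 8)·11 − (-23)·(u + 6)] / [11·(u + 6)] = -10(u − 5) / (11(u + 6)).
So |(-3u - 8)/(u + 6) + 23/11| = 10|u − 5| / (11·|u + 6|).
Require delta ≤ 11/2, so |u + 6| ≥ |11| − |u − 5| > 11 − 11/2 = 11/2.
Hence |(-3u - 8)/(u + 6) + 23/11| < 10|u − 5|/(11·(11/2)) = (20/121)|u − 5|, which is < eps once |u − 5| < (121/20)eps.
Take delta = min(11/2, (121/20)eps). Then 0 < |u − 5| < delta forces both bounds, so |(-3u - 8)/(u + 6) + 23/11| < eps.

delta = min(11/2, (121/20)eps)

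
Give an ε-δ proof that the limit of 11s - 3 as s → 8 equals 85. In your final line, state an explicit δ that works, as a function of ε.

Suppose ε > 0. We need δ > 0 so that 0 < |s − 8| < δ implies |(11s - 3) − 85| < ε.
|(11s - 3) − 85| = |11s - 88| = 11|s − 8|.
Thus it suffices that |s − 8| < ε/11.
Choosing δ = ε/11 gives |(11s - 3) − 85| = 11|s − 8| < ε whenever |s − 8| < δ.

δ = ε/11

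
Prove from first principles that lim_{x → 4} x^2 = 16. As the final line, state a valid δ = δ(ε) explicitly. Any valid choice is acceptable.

δ = min(1, ε/9)

Suppose ε > 0. We seek δ > 0 with 0 < |x − 4| < δ ⇒ |x^2 − 16| < ε.
Factor: x^2 − 16 = (x − 4)(x + 4), so |x^2 − 16| = |x − 4|·|x + 4|.
Restrict δ ≤ 1. Then |x − 4| < 1 gives |x| < 5, so by the triangle inequality |x + 4| ≤ 5 + 4 = 9.
Hence |x^2 − 16| ≤ 9|x − 4|, which is < ε once |x − 4| < ε/9.
Take δ = min(1, ε/9). If 0 < |x − 4| < δ then both bounds hold and |x^2 − 16| ≤ 9|x − 4| < 9·(ε/9) = ε.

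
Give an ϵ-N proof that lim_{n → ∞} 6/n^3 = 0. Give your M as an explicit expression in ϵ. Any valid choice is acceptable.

M = (6/ϵ)^{1/3}

Suppose ϵ > 0. For n ≥ 1, |6/n^3 − 0| = 6/n^3.
6/n^3 < ϵ ⇔ n^3 > 6/ϵ ⇔ n > (6/ϵ)^{1/3}.
Take M = (6/ϵ)^{1/3}. Then n > M implies 6/n^3 < ϵ.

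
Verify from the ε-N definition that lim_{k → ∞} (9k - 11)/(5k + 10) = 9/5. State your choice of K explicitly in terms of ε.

Let ε > 0 be given. For k ≥ 1, |(9k - 11)/(5k + 10) − (9/5)| = |-145|/(5(5k + 10)) = 145/(5(5k + 10)).
Since 5k + 10 ≥ 5k for k ≥ 1, this is ≤ 145/(5·5k) = (29/5)/k.
So |(9k - 11)/(5k + 10) − (9/5)| < ε whenever k > (29/5)/ε.
Take K = (29/5)/ε. If k > K then |(9k - 11)/(5k + 10) − (9/5)| ≤ (29/5)/k < ε.

K = (29/5)/ε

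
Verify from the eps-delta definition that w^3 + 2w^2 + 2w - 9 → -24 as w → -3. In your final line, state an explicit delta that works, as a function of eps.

delta = min(2, eps/35)

Fix eps > 0. We want delta > 0 such that 0 < |w + 3| < delta implies |(w^3 + 2w^2 + 2w - 9) + 24| < eps.
(w^3 + 2w^2 + 2w - 9) + 24 = w^3 + 2w^2 + 2w + 15 = (w + 3)(w^2 - w + 5).
So |(w^3 + 2w^2 + 2w - 9) + 24| = |w + 3|·|w^2 - w + 5|.
Assume first that |w + 3| < 2, so |w| < 5. Then |w^2 - w + 5| ≤ 5^2 + 5 + 5 = 35.
Hence |(w^3 + 2w^2 + 2w - 9) + 24| ≤ 35|w + 3| < eps provided |w + 3| < eps/35.
Choosing delta = min(2, eps/35) ensures both conditions, hence |(w^3 + 2w^2 + 2w - 9) + 24| < eps.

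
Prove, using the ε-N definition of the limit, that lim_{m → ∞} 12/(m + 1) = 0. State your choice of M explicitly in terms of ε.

Let ε > 0 be given. For m ≥ 1, |12/(m + 1) − 0| = 12/(m + 1) ≤ 12/m.
We need 12/m < ε, i.e. m > 12/ε.
Take M = 12/ε. If m > M then |12/(m + 1)| ≤ 12/m < ε.

M = 12/ε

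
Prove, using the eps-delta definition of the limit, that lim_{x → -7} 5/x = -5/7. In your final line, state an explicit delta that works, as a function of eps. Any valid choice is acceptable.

Let eps > 0. We seek delta > 0 such that 0 < |x + 7| < delta implies |5/x + 5/7| < eps.
|5/x + 5/7| = 5·|-7 − x|/(7·|x|) = 5|x + 7|/(7|x|).
Restrict delta ≤ 7/2. Then |x + 7| < 7/2 gives |x| > 7/2, so 7|x| > 49/2.
Then |5/x + 5/7| < 5|x + 7|/(49/2), which is < eps when |x + 7| < (49/10)eps.
Take delta = min(7/2, (49/10)eps). Then 0 < |x + 7| < delta gives both |x + 7| < 7/2 and |x + 7| < (49/10)eps, so |5/x + 5/7| < eps.

delta = min(7/2, (49/10)eps)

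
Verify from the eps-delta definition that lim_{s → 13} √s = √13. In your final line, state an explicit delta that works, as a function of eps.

Fix eps > 0. We want delta > 0 such that 0 < |s − 13| < delta implies |√s − √13| < eps.
Rationalise: √s − √13 = (s − 13)/(√s + √13), so |√s − √13| = |s − 13|/(√s + √13).
Restrict delta ≤ 13 so that |s − 13| < 13 forces s > 0, and then √s + √13 > √13.
Hence |√s − √13| < |s − 13|/√13, which is < eps once |s − 13| < √13·eps.
Take delta = min(13, √13·eps). If 0 < |s − 13| < delta then s > 0 and |√s − √13| < |s − 13|/√13 < eps.

delta = min(13, √13·eps)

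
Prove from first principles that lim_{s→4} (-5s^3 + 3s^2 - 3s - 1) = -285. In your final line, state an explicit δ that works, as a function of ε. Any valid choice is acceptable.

δ = min(1, ε/281)

Let ε > 0. We want δ > 0 such that 0 < |s − 4| < δ implies |(-5s^3 + 3s^2 - 3s - 1) + 285| < ε.
(-5s^3 + 3s^2 - 3s - 1) + 285 = -5s^3 + 3s^2 - 3s + 284 = (s − 4)(-5s^2 - 17s - 71).
So |(-5s^3 + 3s^2 - 3s - 1) + 285| = |s − 4|·|-5s^2 - 17s - 71|.
Require δ ≤ 1. Then |s − 4| < 1 gives |s| < 5, and by the triangle inequality |-5s^2 - 17s - 71| ≤ 5·5^2 + 17·5 + 71 = 281.
Hence |(-5s^3 + 3s^2 - 3s - 1) + 285| ≤ 281|s − 4| < ε provided |s − 4| < ε/281.
Choosing δ = min(1, ε/281) ensures both conditions, hence |(-5s^3 + 3s^2 - 3s - 1) + 285| < ε.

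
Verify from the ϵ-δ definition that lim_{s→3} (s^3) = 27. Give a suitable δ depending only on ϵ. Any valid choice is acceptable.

Suppose ϵ > 0. We seek δ > 0 with 0 < |s − 3| < δ ⇒ |s^3 − 27| < ϵ.
Factor: s^3 − 27 = (s − 3)(s^2 + 3s + 9), so |s^3 − 27| = |s − 3|·|s^2 + 3s + 9|.
Restrict δ ≤ 1. Then |s − 3| < 1 gives |s| < 4, so by the triangle inequality |s^2 + 3s + 9| ≤ 4^2 + 3·4 + 9 = 37.
Hence |s^3 − 27| ≤ 37|s − 3|, which is < ϵ once |s − 3| < ϵ/37.
Take δ = min(1, ϵ/37). If 0 < |s − 3| < δ then both bounds hold and |s^3 − 27| ≤ 37|s − 3| < 37·(ϵ/37) = ϵ.

δ = min(1, ϵ/37)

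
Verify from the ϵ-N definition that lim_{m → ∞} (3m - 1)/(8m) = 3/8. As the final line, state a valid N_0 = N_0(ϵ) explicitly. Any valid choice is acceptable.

Let ϵ > 0. For m ≥ 1, |(3m - 1)/(8m) − (3/8)| = |-8|/(8(8m)) = 8/(8(8m)).
Since 8m ≥ 8m for m ≥ 1, this is ≤ 8/(8·8m) = (1/8)/m.
So |(3m - 1)/(8m) − (3/8)| < ϵ whenever m > (1/8)/ϵ.
Take N_0 = (1/8)/ϵ. If m > N_0 then |(3m - 1)/(8m) − (3/8)| ≤ (1/8)/m < ϵ.

N_0 = (1/8)/ϵ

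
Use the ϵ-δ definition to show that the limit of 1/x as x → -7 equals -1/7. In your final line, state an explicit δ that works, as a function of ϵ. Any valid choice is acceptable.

δ = min(7/2, (49/2)ϵ)

Let ϵ > 0 be given. We seek δ > 0 such that 0 < |x + 7| < δ implies |1/x + 1/7| < ϵ.
|1/x + 1/7| = |-7 − x|/(7·|x|) = |x + 7|/(7|x|).
Require δ ≤ 7/2 so that |x| > 7 − 7/2 = 7/2, hence 7|x| > 49/2.
Then |1/x + 1/7| < |x + 7|/(49/2), which is < ϵ when |x + 7| < (49/2)ϵ.
Take δ = min(7/2, (49/2)ϵ). Then 0 < |x + 7| < δ gives both |x + 7| < 7/2 and |x + 7| < (49/2)ϵ, so |1/x + 1/7| < ϵ.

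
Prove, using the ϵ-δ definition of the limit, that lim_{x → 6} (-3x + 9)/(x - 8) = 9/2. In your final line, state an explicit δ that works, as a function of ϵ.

Suppose ϵ > 0. We want δ > 0 with 0 < |x − 6| < δ ⇒ |(-3x + 9)/(x - 8) − (9/2)| < ϵ.
Combining over a common denominator, (-3x + 9)/(x - 8) − (9/2) = [(-3x + 9)·(-2) − (-9)·(x - 8)] / [(-2)·(x - 8)] = 15(x − 6) / ((-2)(x - 8)).
So |(-3x + 9)/(x - 8) − (9/2)| = 15|x − 6| / (2·|x − 8|).
Require δ ≤ 1, so |x − 8| ≥ |-2| − |x − 6| > 2 − 1 = 1.
Hence |(-3x + 9)/(x - 8) − (9/2)| < 15|x − 6|/(2·1) = (15/2)|x − 6|, which is < ϵ once |x − 6| < (2/15)ϵ.
Take δ = min(1, (2/15)ϵ). Then 0 < |x − 6| < δ forces both bounds, so |(-3x + 9)/(x - 8) − (9/2)| < ϵ.

δ = min(1, (2/15)ϵ)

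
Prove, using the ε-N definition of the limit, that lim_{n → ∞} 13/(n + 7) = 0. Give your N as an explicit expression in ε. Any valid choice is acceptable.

Suppose ε > 0. For n ≥ 1, |13/(n + 7) − 0| = 13/(n + 7) ≤ 13/n.
We need 13/n < ε, i.e. n > 13/ε.
Take N = 13/ε. If n > N then |13/(n + 7)| ≤ 13/n < ε.

N = 13/ε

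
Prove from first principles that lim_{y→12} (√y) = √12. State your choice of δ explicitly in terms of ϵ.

δ = min(12, √12·ϵ)

Fix ϵ > 0. We want δ > 0 such that 0 < |y − 12| < δ implies |√y − √12| < ϵ.
Multiplying by the conjugate, |√y − √12| = |y − 12|/(√y + √12).
Restrict δ ≤ 12 so that |y − 12| < 12 forces y > 0, and then √y + √12 > √12.
Hence |√y − √12| < |y − 12|/√12, which is < ϵ once |y − 12| < √12·ϵ.
Take δ = min(12, √12·ϵ). If 0 < |y − 12| < δ then y > 0 and |√y − √12| < |y − 12|/√12 < ϵ.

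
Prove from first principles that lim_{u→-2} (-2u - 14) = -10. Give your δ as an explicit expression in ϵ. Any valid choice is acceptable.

Suppose ϵ > 0. We need δ > 0 so that 0 < |u + 2| < δ implies |(-2u - 14) + 10| < ϵ.
Since (-2u - 14) + 10 = -2(u + 2), we have |(-2u - 14) + 10| = 2|u + 2|.
Thus it suffices that |u + 2| < ϵ/2.
Take δ = ϵ/2. If 0 < |u + 2| < δ then |(-2u - 14) + 10| = 2|u + 2| < 2·(ϵ/2) = ϵ.

δ = ϵ/2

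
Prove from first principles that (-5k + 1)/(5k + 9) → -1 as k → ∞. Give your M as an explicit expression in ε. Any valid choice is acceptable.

Let ε > 0. For k ≥ 1, |(-5k + 1)/(5k + 9) + 1| = |50|/(5(5k + 9)) = 50/(5(5k + 9)).
Since 5k + 9 ≥ 5k for k ≥ 1, this is ≤ 50/(5·5k) = 2/k.
So |(-5k + 1)/(5k + 9) + 1| < ε whenever k > 2/ε.
Take M = 2/ε. If k > M then |(-5k + 1)/(5k + 9) + 1| ≤ 2/k < ε.

M = 2/ε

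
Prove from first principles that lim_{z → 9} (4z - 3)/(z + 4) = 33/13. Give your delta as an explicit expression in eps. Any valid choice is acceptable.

delta = min(13/2, (169/38)eps)

Let eps > 0 be given. We want delta > 0 with 0 < |z − 9| < delta ⇒ |(4z - 3)/(z + 4) − (33/13)| < eps.
Combining over a common denominator, (4z - 3)/(z + 4) − (33/13) = [(4z - 3)·13 − 33·(z + 4)] / [13·(z + 4)] = 19(z − 9) / (13(z + 4)).
So |(4z - 3)/(z + 4) − (33/13)| = 19|z − 9| / (13·|z + 4|).
Restrict delta ≤ 13/2. Then |z − 9| < 13/2 gives |z + 4| = |(z − 9) + 13| ≥ 13 − 13/2 = 13/2.
Hence |(4z - 3)/(z + 4) − (33/13)| < 19|z − 9|/(13·(13/2)) = (38/169)|z − 9|, which is < eps once |z − 9| < (169/38)eps.
Take delta = min(13/2, (169/38)eps). Then 0 < |z − 9| < delta forces both bounds, so |(4z - 3)/(z + 4) − (33/13)| < eps.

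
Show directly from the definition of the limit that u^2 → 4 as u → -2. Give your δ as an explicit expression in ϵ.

Fix ϵ > 0. We seek δ > 0 with 0 < |u + 2| < δ ⇒ |u^2 − 4| < ϵ.
Factor: u^2 − 4 = (u + 2)(u - 2), so |u^2 − 4| = |u + 2|·|u - 2|.
Impose δ ≤ 1 so that |u| < 3; then |u - 2| ≤ 5.
Hence |u^2 − 4| ≤ 5|u + 2|, which is < ϵ once |u + 2| < ϵ/5.
Take δ = min(1, ϵ/5). If 0 < |u + 2| < δ then both bounds hold and |u^2 − 4| ≤ 5|u + 2| < 5·(ϵ/5) = ϵ.

δ = min(1, ϵ/5)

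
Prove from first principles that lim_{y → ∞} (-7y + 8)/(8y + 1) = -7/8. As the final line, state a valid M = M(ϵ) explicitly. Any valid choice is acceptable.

Fix ϵ > 0. We seek M > 0 such that y > M implies |(-7y + 8)/(8y + 1) + 7/8| < ϵ.
(-7y + 8)/(8y + 1) + 7/8 = (8(-7y + 8) − (-7)(8y + 1)) / (8(8y + 1)) = 71/(8(8y + 1)).
For y > 0 we have 8y + 1 > 8y, so |(-7y + 8)/(8y + 1) + 7/8| = 71/(8(8y + 1)) < 71/(8·8y) = (71/64)/y.
Thus |(-7y + 8)/(8y + 1) + 7/8| < ϵ whenever y > (71/64)/ϵ.
Take M = (71/64)/ϵ. If y > M then |(-7y + 8)/(8y + 1) + 7/8| < (71/64)/y < ϵ.

M = (71/64)/ϵ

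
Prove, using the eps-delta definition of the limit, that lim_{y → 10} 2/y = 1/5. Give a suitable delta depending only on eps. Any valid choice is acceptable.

delta = min(5, 25eps)

Fix eps > 0. We seek delta > 0 such that 0 < |y − 10| < delta implies |2/y − (1/5)| < eps.
|2/y − (1/5)| = 2·|10 − y|/(10·|y|) = 2|y − 10|/(10|y|).
Require delta ≤ 5 so that |y| > 10 − 5 = 5, hence 10|y| > 50.
Then |2/y − (1/5)| < 2|y − 10|/50, which is < eps when |y − 10| < 25eps.
Take delta = min(5, 25eps). Then 0 < |y − 10| < delta gives both |y − 10| < 5 and |y − 10| < 25eps, so |2/y − (1/5)| < eps.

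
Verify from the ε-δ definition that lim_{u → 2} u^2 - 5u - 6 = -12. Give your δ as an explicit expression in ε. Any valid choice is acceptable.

δ = min(1, ε/6)

Let ε > 0 be given. We want δ > 0 such that 0 < |u − 2| < δ implies |(u^2 - 5u - 6) + 12| < ε.
(u^2 - 5u - 6) + 12 = u^2 - 5u + 6 = (u − 2)(u - 3).
So |(u^2 - 5u - 6) + 12| = |u − 2|·|u - 3|.
Require δ ≤ 1. Then |u − 2| < 1 gives |u| < 3, and by the triangle inequality |u - 3| ≤ 3 + 3 = 6.
Hence |(u^2 - 5u - 6) + 12| ≤ 6|u − 2| < ε provided |u − 2| < ε/6.
Take δ = min(1, ε/6). Then 0 < |u − 2| < δ gives both |u − 2| < 1 and |u − 2| < ε/6, so |(u^2 - 5u - 6) + 12| < ε.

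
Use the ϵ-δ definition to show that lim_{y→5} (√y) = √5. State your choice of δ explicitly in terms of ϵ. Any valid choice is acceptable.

δ = min(5, √5·ϵ)

Let ϵ > 0. We want δ > 0 such that 0 < |y − 5| < δ implies |√y − √5| < ϵ.
Rationalise: √y − √5 = (y − 5)/(√y + √5), so |√y − √5| = |y − 5|/(√y + √5).
Restrict δ ≤ 5 so that |y − 5| < 5 forces y > 0, and then √y + √5 > √5.
Hence |√y − √5| < |y − 5|/√5, which is < ϵ once |y − 5| < √5·ϵ.
Take δ = min(5, √5·ϵ). If 0 < |y − 5| < δ then y > 0 and |√y − √5| < |y − 5|/√5 < ϵ.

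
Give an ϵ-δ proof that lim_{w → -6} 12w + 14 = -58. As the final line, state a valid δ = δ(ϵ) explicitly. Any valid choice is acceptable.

δ = ϵ/12

Let ϵ > 0 be given. We need δ > 0 so that 0 < |w + 6| < δ implies |(12w + 14) + 58| < ϵ.
Since (12w + 14) + 58 = 12(w + 6), we have |(12w + 14) + 58| = 12|w + 6|.
So 12|w + 6| < ϵ exactly when |w + 6| < ϵ/12.
Choosing δ = ϵ/12 gives |(12w + 14) + 58| = 12|w + 6| < ϵ whenever |w + 6| < δ.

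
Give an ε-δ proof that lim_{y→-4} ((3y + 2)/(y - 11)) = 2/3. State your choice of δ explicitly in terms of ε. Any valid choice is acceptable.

δ = min(15/2, (45/14)ε)

Let ε > 0. We want δ > 0 with 0 < |y + 4| < δ ⇒ |(3y + 2)/(y - 11) − (2/3)| < ε.
Combining over a common denominator, (3y + 2)/(y - 11) − (2/3) = [(3y + 2)·(-15) − (-10)·(y - 11)] / [(-15)·(y - 11)] = -35(y + 4) / ((-15)(y - 11)).
So |(3y + 2)/(y - 11) − (2/3)| = 35|y + 4| / (15·|y − 11|).
Require δ ≤ 15/2, so |y − 11| ≥ |-15| − |y + 4| > 15 − 15/2 = 15/2.
Hence |(3y + 2)/(y - 11) − (2/3)| < 35|y + 4|/(15·(15/2)) = (14/45)|y + 4|, which is < ε once |y + 4| < (45/14)ε.
Take δ = min(15/2, (45/14)ε). Then 0 < |y + 4| < δ forces both bounds, so |(3y + 2)/(y - 11) − (2/3)| < ε.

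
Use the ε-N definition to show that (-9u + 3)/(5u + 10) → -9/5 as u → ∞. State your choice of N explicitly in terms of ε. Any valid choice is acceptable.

N = (21/5)/ε

Fix ε > 0. We seek N > 0 such that u > N implies |(-9u + 3)/(5u + 10) + 9/5| < ε.
(-9u + 3)/(5u + 10) + 9/5 = (5(-9u + 3) − (-9)(5u + 10)) / (5(5u + 10)) = 105/(5(5u + 10)).
For u > 0 we have 5u + 10 > 5u, so |(-9u + 3)/(5u + 10) + 9/5| = 105/(5(5u + 10)) < 105/(5·5u) = (21/5)/u.
Thus |(-9u + 3)/(5u + 10) + 9/5| < ε whenever u > (21/5)/ε.
Take N = (21/5)/ε. If u > N then |(-9u + 3)/(5u + 10) + 9/5| < (21/5)/u < ε.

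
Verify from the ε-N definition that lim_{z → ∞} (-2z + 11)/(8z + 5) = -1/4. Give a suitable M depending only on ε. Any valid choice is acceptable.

Let ε > 0. We seek M > 0 such that z > M implies |(-2z + 11)/(8z + 5) + 1/4| < ε.
(-2z + 11)/(8z + 5) + 1/4 = (8(-2z + 11) − (-2)(8z + 5)) / (8(8z + 5)) = 98/(8(8z + 5)).
For z > 0 we have 8z + 5 > 8z, so |(-2z + 11)/(8z + 5) + 1/4| = 98/(8(8z + 5)) < 98/(8·8z) = (49/32)/z.
Thus |(-2z + 11)/(8z + 5) + 1/4| < ε whenever z > (49/32)/ε.
Take M = (49/32)/ε. If z > M then |(-2z + 11)/(8z + 5) + 1/4| < (49/32)/z < ε.

M = (49/32)/ε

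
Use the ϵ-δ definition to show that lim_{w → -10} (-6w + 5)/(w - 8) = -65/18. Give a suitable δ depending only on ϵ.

δ = min(9, (162/43)ϵ)

Let ϵ > 0. We want δ > 0 with 0 < |w + 10| < δ ⇒ |(-6w + 5)/(w - 8) + 65/18| < ϵ.
Combining over a common denominator, (-6w + 5)/(w - 8) + 65/18 = [(-6w + 5)·(-18) − 65·(w - 8)] / [(-18)·(w - 8)] = 43(w + 10) / ((-18)(w - 8)).
So |(-6w + 5)/(w - 8) + 65/18| = 43|w + 10| / (18·|w − 8|).
Restrict δ ≤ 9. Then |w + 10| < 9 gives |w − 8| = |(w + 10) + (-18)| ≥ 18 − 9 = 9.
Hence |(-6w + 5)/(w - 8) + 65/18| < 43|w + 10|/(18·9) = (43/162)|w + 10|, which is < ϵ once |w + 10| < (162/43)ϵ.
Take δ = min(9, (162/43)ϵ). Then 0 < |w + 10| < δ forces both bounds, so |(-6w + 5)/(w - 8) + 65/18| < ϵ.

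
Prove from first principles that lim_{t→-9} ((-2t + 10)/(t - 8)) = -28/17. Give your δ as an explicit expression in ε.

δ = min(17/2, (289/12)ε)

Let ε > 0 be given. We want δ > 0 with 0 < |t + 9| < δ ⇒ |(-2t + 10)/(t - 8) + 28/17| < ε.
Combining over a common denominator, (-2t + 10)/(t - 8) + 28/17 = [(-2t + 10)·(-17) − 28·(t - 8)] / [(-17)·(t - 8)] = 6(t + 9) / ((-17)(t - 8)).
So |(-2t + 10)/(t - 8) + 28/17| = 6|t + 9| / (17·|t − 8|).
Restrict δ ≤ 17/2. Then |t + 9| < 17/2 gives |t − 8| = |(t + 9) + (-17)| ≥ 17 − 17/2 = 17/2.
Hence |(-2t + 10)/(t - 8) + 28/17| < 6|t + 9|/(17·(17/2)) = (12/289)|t + 9|, which is < ε once |t + 9| < (289/12)ε.
Take δ = min(17/2, (289/12)ε). Then 0 < |t + 9| < δ forces both bounds, so |(-2t + 10)/(t - 8) + 28/17| < ε.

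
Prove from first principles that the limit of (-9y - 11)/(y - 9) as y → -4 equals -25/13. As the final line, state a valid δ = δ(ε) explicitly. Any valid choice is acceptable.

Suppose ε > 0. We want δ > 0 with 0 < |y + 4| < δ ⇒ |(-9y - 11)/(y - 9) + 25/13| < ε.
Combining over a common denominator, (-9y - 11)/(y - 9) + 25/13 = [(-9y - 11)·(-13) − 25·(y - 9)] / [(-13)·(y - 9)] = 92(y + 4) / ((-13)(y - 9)).
So |(-9y - 11)/(y - 9) + 25/13| = 92|y + 4| / (13·|y − 9|).
Require δ ≤ 13/2, so |y − 9| ≥ |-13| − |y + 4| > 13 − 13/2 = 13/2.
Hence |(-9y - 11)/(y - 9) + 25/13| < 92|y + 4|/(13·(13/2)) = (184/169)|y + 4|, which is < ε once |y + 4| < (169/184)ε.
Take δ = min(13/2, (169/184)ε). Then 0 < |y + 4| < δ forces both bounds, so |(-9y - 11)/(y - 9) + 25/13| < ε.

δ = min(13/2, (169/184)ε)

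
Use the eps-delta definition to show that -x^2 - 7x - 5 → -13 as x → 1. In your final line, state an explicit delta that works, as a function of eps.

delta = min(1, eps/10)

Suppose eps > 0. We want delta > 0 such that 0 < |x − 1| < delta implies |(-x^2 - 7x - 5) + 13| < eps.
(-x^2 - 7x - 5) + 13 = -x^2 - 7x + 8 = (x − 1)(-x - 8).
So |(-x^2 - 7x - 5) + 13| = |x − 1|·|-x - 8|.
Assume first that |x − 1| < 1, so |x| < 2. Then |-x - 8| ≤ 2 + 8 = 10.
Hence |(-x^2 - 7x - 5) + 13| ≤ 10|x − 1| < eps provided |x − 1| < eps/10.
Take delta = min(1, eps/10). Then 0 < |x − 1| < delta gives both |x − 1| < 1 and |x − 1| < eps/10, so |(-x^2 - 7x - 5) + 13| < eps.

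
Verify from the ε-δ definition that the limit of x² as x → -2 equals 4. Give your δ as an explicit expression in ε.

Let ε > 0 be given. We seek δ > 0 with 0 < |x + 2| < δ ⇒ |x² − 4| < ε.
Factor: x² − 4 = (x + 2)(x - 2), so |x² − 4| = |x + 2|·|x - 2|.
Restrict δ ≤ 1. Then |x + 2| < 1 gives |x| < 3, so by the triangle inequality |x - 2| ≤ 3 + 2 = 5.
Hence |x² − 4| ≤ 5|x + 2|, which is < ε once |x + 2| < ε/5.
Take δ = min(1, ε/5). If 0 < |x + 2| < δ then both bounds hold and |x² − 4| ≤ 5|x + 2| < 5·(ε/5) = ε.

δ = min(1, ε/5)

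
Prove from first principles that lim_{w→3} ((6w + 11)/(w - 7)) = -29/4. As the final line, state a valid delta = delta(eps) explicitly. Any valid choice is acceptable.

delta = min(2, (8/53)eps)

Let eps > 0. We want delta > 0 with 0 < |w − 3| < delta ⇒ |(6w + 11)/(w - 7) + 29/4| < eps.
Combining over a common denominator, (6w + 11)/(w - 7) + 29/4 = [(6w + 11)·(-4) − 29·(w - 7)] / [(-4)·(w - 7)] = -53(w − 3) / ((-4)(w - 7)).
So |(6w + 11)/(w - 7) + 29/4| = 53|w − 3| / (4·|w − 7|).
Require delta ≤ 2, so |w − 7| ≥ |-4| − |w − 3| > 4 − 2 = 2.
Hence |(6w + 11)/(w - 7) + 29/4| < 53|w − 3|/(4·2) = (53/8)|w − 3|, which is < eps once |w − 3| < (8/53)eps.
Take delta = min(2, (8/53)eps). Then 0 < |w − 3| < delta forces both bounds, so |(6w + 11)/(w - 7) + 29/4| < eps.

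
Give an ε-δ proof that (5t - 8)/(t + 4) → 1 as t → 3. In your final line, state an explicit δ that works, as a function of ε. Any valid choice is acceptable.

δ = min(7/2, (7/8)ε)

Let ε > 0 be given. We want δ > 0 with 0 < |t − 3| < δ ⇒ |(5t - 8)/(t + 4) − 1| < ε.
Combining over a common denominator, (5t - 8)/(t + 4) − 1 = [(5t - 8)·7 − 7·(t + 4)] / [7·(t + 4)] = 28(t − 3) / (7(t + 4)).
So |(5t - 8)/(t + 4) − 1| = 28|t − 3| / (7·|t + 4|).
Restrict δ ≤ 7/2. Then |t − 3| < 7/2 gives |t + 4| = |(t − 3) + 7| ≥ 7 − 7/2 = 7/2.
Hence |(5t - 8)/(t + 4) − 1| < 28|t − 3|/(7·(7/2)) = (8/7)|t − 3|, which is < ε once |t − 3| < (7/8)ε.
Take δ = min(7/2, (7/8)ε). Then 0 < |t − 3| < δ forces both bounds, so |(5t - 8)/(t + 4) − 1| < ε.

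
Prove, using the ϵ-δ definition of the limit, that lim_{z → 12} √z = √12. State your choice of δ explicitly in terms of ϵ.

Fix ϵ > 0. We want δ > 0 such that 0 < |z − 12| < δ implies |√z − √12| < ϵ.
Multiplying by the conjugate, |√z − √12| = |z − 12|/(√z + √12).
Restrict δ ≤ 12 so that |z − 12| < 12 forces z > 0, and then √z + √12 > √12.
Hence |√z − √12| < |z − 12|/√12, which is < ϵ once |z − 12| < √12·ϵ.
Take δ = min(12, √12·ϵ). If 0 < |z − 12| < δ then z > 0 and |√z − √12| < |z − 12|/√12 < ϵ.

δ = min(12, √12·ϵ)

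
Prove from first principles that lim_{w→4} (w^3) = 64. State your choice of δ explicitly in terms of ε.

Fix ε > 0. We seek δ > 0 with 0 < |w − 4| < δ ⇒ |w^3 − 64| < ε.
Factor: w^3 − 64 = (w − 4)(w^2 + 4w + 16), so |w^3 − 64| = |w − 4|·|w^2 + 4w + 16|.
Impose δ ≤ 2 so that |w| < 6; then |w^2 + 4w + 16| ≤ 76.
Hence |w^3 − 64| ≤ 76|w − 4|, which is < ε once |w − 4| < ε/76.
Take δ = min(2, ε/76). If 0 < |w − 4| < δ then both bounds hold and |w^3 − 64| ≤ 76|w − 4| < 76·(ε/76) = ε.

δ = min(2, ε/76)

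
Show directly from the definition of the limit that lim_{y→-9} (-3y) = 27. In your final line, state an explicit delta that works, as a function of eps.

Let eps > 0 be given. We need delta > 0 so that 0 < |y + 9| < delta implies |(-3y) − 27| < eps.
Since (-3y) − 27 = -3(y + 9), we have |(-3y) − 27| = 3|y + 9|.
So 3|y + 9| < eps exactly when |y + 9| < eps/3.
Choosing delta = eps/3 gives |(-3y) − 27| = 3|y + 9| < eps whenever |y + 9| < delta.

delta = eps/3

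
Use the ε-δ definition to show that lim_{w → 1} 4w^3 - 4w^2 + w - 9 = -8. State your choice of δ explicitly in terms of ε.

δ = min(1, ε/17)

Let ε > 0 be given. We want δ > 0 such that 0 < |w − 1| < δ implies |(4w^3 - 4w^2 + w - 9) + 8| < ε.
(4w^3 - 4w^2 + w - 9) + 8 = 4w^3 - 4w^2 + w - 1 = (w − 1)(4w^2 + 1).
So |(4w^3 - 4w^2 + w - 9) + 8| = |w − 1|·|4w^2 + 1|.
Require δ ≤ 1. Then |w − 1| < 1 gives |w| < 2, and by the triangle inequality |4w^2 + 1| ≤ 4·2^2 + 1 = 17.
Hence |(4w^3 - 4w^2 + w - 9) + 8| ≤ 17|w − 1| < ε provided |w − 1| < ε/17.
Choosing δ = min(1, ε/17) ensures both conditions, hence |(4w^3 - 4w^2 + w - 9) + 8| < ε.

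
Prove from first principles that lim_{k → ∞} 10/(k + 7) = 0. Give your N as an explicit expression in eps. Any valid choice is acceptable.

N = 10/eps

Suppose eps > 0. For k ≥ 1, |10/(k + 7) − 0| = 10/(k + 7) ≤ 10/k.
We need 10/k < eps, i.e. k > 10/eps.
Take N = 10/eps. If k > N then |10/(k + 7)| ≤ 10/k < eps.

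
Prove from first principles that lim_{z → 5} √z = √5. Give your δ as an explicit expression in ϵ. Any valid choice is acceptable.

Let ϵ > 0. We want δ > 0 such that 0 < |z − 5| < δ implies |√z − √5| < ϵ.
Rationalise: √z − √5 = (z − 5)/(√z + √5), so |√z − √5| = |z − 5|/(√z + √5).
Restrict δ ≤ 5 so that |z − 5| < 5 forces z > 0, and then √z + √5 > √5.
Hence |√z − √5| < |z − 5|/√5, which is < ϵ once |z − 5| < √5·ϵ.
Take δ = min(5, √5·ϵ). If 0 < |z − 5| < δ then z > 0 and |√z − √5| < |z − 5|/√5 < ϵ.

δ = min(5, √5·ϵ)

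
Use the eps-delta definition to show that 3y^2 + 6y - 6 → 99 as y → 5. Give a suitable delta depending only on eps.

Let eps > 0 be given. We want delta > 0 such that 0 < |y − 5| < delta implies |(3y^2 + 6y - 6) − 99| < eps.
(3y^2 + 6y - 6) − 99 = 3y^2 + 6y - 105 = (y − 5)(3y + 21).
So |(3y^2 + 6y - 6) − 99| = |y − 5|·|3y + 21|.
Require delta ≤ 1. Then |y − 5| < 1 gives |y| < 6, and by the triangle inequality |3y + 21| ≤ 3·6 + 21 = 39.
Hence |(3y^2 + 6y - 6) − 99| ≤ 39|y − 5| < eps provided |y − 5| < eps/39.
Choosing delta = min(1, eps/39) ensures both conditions, hence |(3y^2 + 6y - 6) − 99| < eps.

delta = min(1, eps/39)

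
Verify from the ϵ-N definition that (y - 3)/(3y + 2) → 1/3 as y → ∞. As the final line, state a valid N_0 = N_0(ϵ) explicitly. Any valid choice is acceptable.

Let ϵ > 0. We seek N_0 > 0 such that y > N_0 implies |(y - 3)/(3y + 2) − (1/3)| < ϵ.
(y - 3)/(3y + 2) − (1/3) = (3(y - 3) − (3y + 2)) / (3(3y + 2)) = -11/(3(3y + 2)).
For y > 0 we have 3y + 2 > 3y, so |(y - 3)/(3y + 2) − (1/3)| = 11/(3(3y + 2)) < 11/(3·3y) = (11/9)/y.
Thus |(y - 3)/(3y + 2) − (1/3)| < ϵ whenever y > (11/9)/ϵ.
Take N_0 = (11/9)/ϵ. If y > N_0 then |(y - 3)/(3y + 2) − (1/3)| < (11/9)/y < ϵ.

N_0 = (11/9)/ϵ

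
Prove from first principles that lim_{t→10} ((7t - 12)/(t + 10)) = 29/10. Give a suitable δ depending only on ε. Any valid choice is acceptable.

Let ε > 0. We want δ > 0 with 0 < |t − 10| < δ ⇒ |(7t - 12)/(t + 10) − (29/10)| < ε.
Combining over a common denominator, (7t - 12)/(t + 10) − (29/10) = [(7t - 12)·20 − 58·(t + 10)] / [20·(t + 10)] = 82(t − 10) / (20(t + 10)).
So |(7t - 12)/(t + 10) − (29/10)| = 82|t − 10| / (20·|t + 10|).
Restrict δ ≤ 10. Then |t − 10| < 10 gives |t + 10| = |(t − 10) + 20| ≥ 20 − 10 = 10.
Hence |(7t - 12)/(t + 10) − (29/10)| < 82|t − 10|/(20·10) = (41/100)|t − 10|, which is < ε once |t − 10| < (100/41)ε.
Take δ = min(10, (100/41)ε). Then 0 < |t − 10| < δ forces both bounds, so |(7t - 12)/(t + 10) − (29/10)| < ε.

δ = min(10, (100/41)ε)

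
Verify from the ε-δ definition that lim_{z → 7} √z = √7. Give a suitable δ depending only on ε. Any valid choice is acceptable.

Let ε > 0 be given. We want δ > 0 such that 0 < |z − 7| < δ implies |√z − √7| < ε.
Rationalise: √z − √7 = (z − 7)/(√z + √7), so |√z − √7| = |z − 7|/(√z + √7).
Restrict δ ≤ 7 so that |z − 7| < 7 forces z > 0, and then √z + √7 > √7.
Hence |√z − √7| < |z − 7|/√7, which is < ε once |z − 7| < √7·ε.
Take δ = min(7, √7·ε). If 0 < |z − 7| < δ then z > 0 and |√z − √7| < |z − 7|/√7 < ε.

δ = min(7, √7·ε)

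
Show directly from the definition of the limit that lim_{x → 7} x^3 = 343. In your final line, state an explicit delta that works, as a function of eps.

delta = min(2, eps/193)

Let eps > 0 be given. We seek delta > 0 with 0 < |x − 7| < delta ⇒ |x^3 − 343| < eps.
Factor: x^3 − 343 = (x − 7)(x^2 + 7x + 49), so |x^3 − 343| = |x − 7|·|x^2 + 7x + 49|.
Restrict delta ≤ 2. Then |x − 7| < 2 gives |x| < 9, so by the triangle inequality |x^2 + 7x + 49| ≤ 9^2 + 7·9 + 49 = 193.
Hence |x^3 − 343| ≤ 193|x − 7|, which is < eps once |x − 7| < eps/193.
Take delta = min(2, eps/193). If 0 < |x − 7| < delta then both bounds hold and |x^3 − 343| ≤ 193|x − 7| < 193·(eps/193) = eps.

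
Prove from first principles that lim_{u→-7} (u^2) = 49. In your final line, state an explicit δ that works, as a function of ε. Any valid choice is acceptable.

Let ε > 0 be given. We seek δ > 0 with 0 < |u + 7| < δ ⇒ |u^2 − 49| < ε.
Factor: u^2 − 49 = (u + 7)(u - 7), so |u^2 − 49| = |u + 7|·|u - 7|.
Impose δ ≤ 2 so that |u| < 9; then |u - 7| ≤ 16.
Hence |u^2 − 49| ≤ 16|u + 7|, which is < ε once |u + 7| < ε/16.
Take δ = min(2, ε/16). If 0 < |u + 7| < δ then both bounds hold and |u^2 − 49| ≤ 16|u + 7| < 16·(ε/16) = ε.

δ = min(2, ε/16)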